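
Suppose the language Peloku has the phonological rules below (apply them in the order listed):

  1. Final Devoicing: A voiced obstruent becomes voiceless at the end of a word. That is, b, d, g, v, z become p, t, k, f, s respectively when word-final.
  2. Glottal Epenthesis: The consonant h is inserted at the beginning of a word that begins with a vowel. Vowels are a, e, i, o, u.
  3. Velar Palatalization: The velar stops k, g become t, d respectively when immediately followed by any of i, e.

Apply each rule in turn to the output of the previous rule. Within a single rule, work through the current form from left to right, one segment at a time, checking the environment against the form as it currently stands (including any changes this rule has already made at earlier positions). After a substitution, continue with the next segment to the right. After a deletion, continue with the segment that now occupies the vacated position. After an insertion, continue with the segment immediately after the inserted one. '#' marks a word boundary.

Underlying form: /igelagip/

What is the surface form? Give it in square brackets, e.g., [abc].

1 Final Devoicing: no change — [igelagip]
2 Glottal Epenthesis: [igelagip] → [higelagip]
3 Velar Palatalization: [higelagip] → [hideladip]

[hideladip]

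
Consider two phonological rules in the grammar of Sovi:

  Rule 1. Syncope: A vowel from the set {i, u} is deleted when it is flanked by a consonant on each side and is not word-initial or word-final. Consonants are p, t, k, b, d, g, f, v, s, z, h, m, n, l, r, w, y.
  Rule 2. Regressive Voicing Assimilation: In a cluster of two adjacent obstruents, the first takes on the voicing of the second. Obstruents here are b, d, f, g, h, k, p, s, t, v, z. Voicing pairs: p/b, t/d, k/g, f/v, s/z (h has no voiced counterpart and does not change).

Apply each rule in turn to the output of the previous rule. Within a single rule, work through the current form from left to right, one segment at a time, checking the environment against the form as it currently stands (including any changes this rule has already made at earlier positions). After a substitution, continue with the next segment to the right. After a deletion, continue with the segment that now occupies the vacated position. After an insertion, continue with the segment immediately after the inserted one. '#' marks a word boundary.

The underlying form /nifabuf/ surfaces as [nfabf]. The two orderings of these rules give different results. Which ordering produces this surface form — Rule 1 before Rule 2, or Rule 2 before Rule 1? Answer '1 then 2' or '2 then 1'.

2 then 1

Order 1 then 2:
  1 Syncope: [nifabuf] → [nfabf]
  2 Regressive Voicing Assimilation: [nfabf] → [nfapf]
  result: [nfapf]
Order 2 then 1:
  2 Regressive Voicing Assimilation: no change — [nifabuf]
  1 Syncope: [nifabuf] → [nfabf]
  result: [nfabf]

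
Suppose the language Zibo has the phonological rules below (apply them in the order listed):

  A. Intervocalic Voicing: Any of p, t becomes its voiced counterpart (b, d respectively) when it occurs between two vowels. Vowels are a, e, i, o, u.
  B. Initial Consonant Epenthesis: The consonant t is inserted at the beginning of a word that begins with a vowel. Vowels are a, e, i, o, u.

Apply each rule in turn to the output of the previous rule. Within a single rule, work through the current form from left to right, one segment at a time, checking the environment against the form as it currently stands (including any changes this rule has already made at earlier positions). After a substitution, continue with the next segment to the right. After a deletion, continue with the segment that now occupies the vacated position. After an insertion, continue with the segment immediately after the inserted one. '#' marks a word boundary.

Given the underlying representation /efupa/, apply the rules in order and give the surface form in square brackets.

[tefuba]

A Intervocalic Voicing: [efupa] → [efuba]
B Initial Consonant Epenthesis: [efuba] → [tefuba]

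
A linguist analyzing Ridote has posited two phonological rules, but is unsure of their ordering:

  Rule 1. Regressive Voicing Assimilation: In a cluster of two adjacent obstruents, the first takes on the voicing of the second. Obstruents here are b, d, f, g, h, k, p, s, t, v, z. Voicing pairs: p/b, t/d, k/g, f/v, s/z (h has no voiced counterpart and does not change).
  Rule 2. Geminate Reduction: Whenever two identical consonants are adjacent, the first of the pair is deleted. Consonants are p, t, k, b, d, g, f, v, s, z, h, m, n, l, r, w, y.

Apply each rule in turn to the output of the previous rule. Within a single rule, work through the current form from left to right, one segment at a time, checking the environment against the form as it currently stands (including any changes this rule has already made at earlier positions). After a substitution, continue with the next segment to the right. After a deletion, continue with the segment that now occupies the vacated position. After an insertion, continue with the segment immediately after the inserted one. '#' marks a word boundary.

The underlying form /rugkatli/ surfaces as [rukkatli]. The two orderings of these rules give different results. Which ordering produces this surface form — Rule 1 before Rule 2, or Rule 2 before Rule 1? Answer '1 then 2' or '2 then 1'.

Order 1 then 2:
  1 Regressive Voicing Assimilation: [rugkatli] → [rukkatli]
  2 Geminate Reduction: [rukkatli] → [rukatli]
  result: [rukatli]
Order 2 then 1:
  2 Geminate Reduction: no change — [rugkatli]
  1 Regressive Voicing Assimilation: [rugkatli] → [rukkatli]
  result: [rukkatli]

2 then 1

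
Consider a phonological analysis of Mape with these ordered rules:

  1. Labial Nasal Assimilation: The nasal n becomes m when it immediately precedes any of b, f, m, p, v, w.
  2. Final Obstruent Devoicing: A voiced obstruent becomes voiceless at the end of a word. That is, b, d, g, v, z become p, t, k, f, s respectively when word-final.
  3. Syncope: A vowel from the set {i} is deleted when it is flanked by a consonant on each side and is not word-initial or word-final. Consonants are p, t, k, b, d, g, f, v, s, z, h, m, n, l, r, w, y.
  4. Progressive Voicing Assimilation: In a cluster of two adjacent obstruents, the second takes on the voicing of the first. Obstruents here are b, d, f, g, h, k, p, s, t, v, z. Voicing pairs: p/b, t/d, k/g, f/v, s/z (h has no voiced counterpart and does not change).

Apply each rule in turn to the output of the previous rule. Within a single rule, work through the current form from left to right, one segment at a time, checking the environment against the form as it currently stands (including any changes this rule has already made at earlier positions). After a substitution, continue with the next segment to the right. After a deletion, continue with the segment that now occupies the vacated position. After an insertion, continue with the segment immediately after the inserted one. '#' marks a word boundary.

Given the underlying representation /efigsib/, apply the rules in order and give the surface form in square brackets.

1 Labial Nasal Assimilation: no change — [efigsib]
2 Final Obstruent Devoicing: [efigsib] → [efigsip]
3 Syncope: [efigsip] → [efgsp]
4 Progressive Voicing Assimilation: [efgsp] → [efksp]

[efksp]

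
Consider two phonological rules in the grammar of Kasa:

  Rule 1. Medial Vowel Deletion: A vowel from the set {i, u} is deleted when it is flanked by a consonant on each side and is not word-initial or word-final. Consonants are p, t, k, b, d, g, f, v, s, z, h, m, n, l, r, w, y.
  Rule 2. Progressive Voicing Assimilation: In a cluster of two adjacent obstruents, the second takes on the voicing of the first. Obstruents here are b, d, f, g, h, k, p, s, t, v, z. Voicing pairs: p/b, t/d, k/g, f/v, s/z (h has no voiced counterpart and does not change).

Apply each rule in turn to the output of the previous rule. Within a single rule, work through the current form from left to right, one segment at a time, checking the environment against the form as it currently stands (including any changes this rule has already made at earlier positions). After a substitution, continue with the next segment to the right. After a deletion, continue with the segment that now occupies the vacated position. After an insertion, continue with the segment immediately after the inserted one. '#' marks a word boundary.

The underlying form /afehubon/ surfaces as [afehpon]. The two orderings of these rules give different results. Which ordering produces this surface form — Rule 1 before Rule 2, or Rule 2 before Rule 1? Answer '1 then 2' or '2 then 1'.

1 then 2

Order 1 then 2:
  1 Medial Vowel Deletion: [afehubon] → [afehbon]
  2 Progressive Voicing Assimilation: [afehbon] → [afehpon]
  result: [afehpon]
Order 2 then 1:
  2 Progressive Voicing Assimilation: no change — [afehubon]
  1 Medial Vowel Deletion: [afehubon] → [afehbon]
  result: [afehbon]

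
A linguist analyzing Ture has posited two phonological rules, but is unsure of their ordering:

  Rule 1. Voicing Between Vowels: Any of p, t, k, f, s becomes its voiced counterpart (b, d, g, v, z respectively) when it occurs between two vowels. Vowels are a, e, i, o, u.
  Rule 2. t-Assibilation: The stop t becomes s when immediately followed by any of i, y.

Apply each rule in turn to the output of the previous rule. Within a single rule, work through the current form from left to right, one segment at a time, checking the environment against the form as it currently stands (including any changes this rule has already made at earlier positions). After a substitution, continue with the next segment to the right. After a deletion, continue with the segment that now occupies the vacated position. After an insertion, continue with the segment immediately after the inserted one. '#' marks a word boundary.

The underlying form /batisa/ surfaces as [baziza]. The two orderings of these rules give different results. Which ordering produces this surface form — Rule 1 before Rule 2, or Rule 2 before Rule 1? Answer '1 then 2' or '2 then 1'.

2 then 1

Order 1 then 2:
  1 Voicing Between Vowels: [batisa] → [badiza]
  2 t-Assibilation: no change — [badiza]
  result: [badiza]
Order 2 then 1:
  2 t-Assibilation: [batisa] → [basisa]
  1 Voicing Between Vowels: [basisa] → [baziza]
  result: [baziza]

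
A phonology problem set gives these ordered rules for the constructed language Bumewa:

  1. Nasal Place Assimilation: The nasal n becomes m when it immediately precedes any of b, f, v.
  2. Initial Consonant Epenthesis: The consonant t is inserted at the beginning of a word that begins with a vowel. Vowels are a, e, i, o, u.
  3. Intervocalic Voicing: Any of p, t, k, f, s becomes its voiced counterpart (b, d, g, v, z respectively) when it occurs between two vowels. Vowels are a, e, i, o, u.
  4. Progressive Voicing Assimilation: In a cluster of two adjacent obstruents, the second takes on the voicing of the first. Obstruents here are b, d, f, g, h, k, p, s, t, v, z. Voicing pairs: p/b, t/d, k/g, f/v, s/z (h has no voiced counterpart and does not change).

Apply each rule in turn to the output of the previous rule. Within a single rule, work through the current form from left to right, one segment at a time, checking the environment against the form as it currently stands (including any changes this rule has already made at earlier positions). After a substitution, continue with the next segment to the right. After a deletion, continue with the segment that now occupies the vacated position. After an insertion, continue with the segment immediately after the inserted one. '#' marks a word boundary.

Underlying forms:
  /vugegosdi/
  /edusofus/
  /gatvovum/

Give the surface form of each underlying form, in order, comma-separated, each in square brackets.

[vugegosti], [teduzovus], [gatfovum]

/vugegosdi/:
  1 Nasal Place Assimilation: no change — [vugegosdi]
  2 Initial Consonant Epenthesis: no change — [vugegosdi]
  3 Intervocalic Voicing: no change — [vugegosdi]
  4 Progressive Voicing Assimilation: [vugegosdi] → [vugegosti]
/edusofus/:
  1 Nasal Place Assimilation: no change — [edusofus]
  2 Initial Consonant Epenthesis: [edusofus] → [tedusofus]
  3 Intervocalic Voicing: [tedusofus] → [teduzovus]
  4 Progressive Voicing Assimilation: no change — [teduzovus]
/gatvovum/:
  1 Nasal Place Assimilation: no change — [gatvovum]
  2 Initial Consonant Epenthesis: no change — [gatvovum]
  3 Intervocalic Voicing: no change — [gatvovum]
  4 Progressive Voicing Assimilation: [gatvovum] → [gatfovum]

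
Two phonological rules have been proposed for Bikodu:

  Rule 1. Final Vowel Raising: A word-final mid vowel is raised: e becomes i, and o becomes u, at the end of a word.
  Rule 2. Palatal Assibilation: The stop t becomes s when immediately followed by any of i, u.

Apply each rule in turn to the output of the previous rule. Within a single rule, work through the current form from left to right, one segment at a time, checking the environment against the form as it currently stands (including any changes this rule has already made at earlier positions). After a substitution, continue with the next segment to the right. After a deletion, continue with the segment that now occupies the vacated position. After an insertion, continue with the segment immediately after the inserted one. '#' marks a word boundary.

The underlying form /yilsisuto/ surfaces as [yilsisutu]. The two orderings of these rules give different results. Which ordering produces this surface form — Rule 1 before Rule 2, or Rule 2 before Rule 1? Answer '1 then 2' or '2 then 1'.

Order 1 then 2:
  1 Final Vowel Raising: [yilsisuto] → [yilsisutu]
  2 Palatal Assibilation: [yilsisutu] → [yilsisusu]
  result: [yilsisusu]
Order 2 then 1:
  2 Palatal Assibilation: no change — [yilsisuto]
  1 Final Vowel Raising: [yilsisuto] → [yilsisutu]
  result: [yilsisutu]

2 then 1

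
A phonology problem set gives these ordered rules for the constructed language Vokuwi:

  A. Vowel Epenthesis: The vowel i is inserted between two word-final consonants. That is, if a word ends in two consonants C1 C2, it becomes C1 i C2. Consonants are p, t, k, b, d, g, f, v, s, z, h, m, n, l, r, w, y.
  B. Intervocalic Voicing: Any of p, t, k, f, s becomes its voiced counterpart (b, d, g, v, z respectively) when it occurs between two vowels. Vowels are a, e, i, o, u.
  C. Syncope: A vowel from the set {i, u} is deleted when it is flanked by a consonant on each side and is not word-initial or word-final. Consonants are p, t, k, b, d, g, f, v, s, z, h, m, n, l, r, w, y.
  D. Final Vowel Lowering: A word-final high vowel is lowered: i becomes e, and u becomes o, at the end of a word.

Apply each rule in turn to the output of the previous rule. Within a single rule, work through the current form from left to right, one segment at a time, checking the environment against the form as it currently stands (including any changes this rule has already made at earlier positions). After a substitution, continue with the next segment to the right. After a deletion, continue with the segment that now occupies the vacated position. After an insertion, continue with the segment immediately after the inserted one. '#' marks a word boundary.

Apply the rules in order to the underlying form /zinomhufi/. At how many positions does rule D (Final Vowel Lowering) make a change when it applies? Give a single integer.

A Vowel Epenthesis: no change — [zinomhufi]
B Intervocalic Voicing: [zinomhufi] → [zinomhuvi]
C Syncope: [zinomhuvi] → [znomhvi]
D Final Vowel Lowering: [znomhvi] → [znomhve]
Rule D changed 1 position(s).

1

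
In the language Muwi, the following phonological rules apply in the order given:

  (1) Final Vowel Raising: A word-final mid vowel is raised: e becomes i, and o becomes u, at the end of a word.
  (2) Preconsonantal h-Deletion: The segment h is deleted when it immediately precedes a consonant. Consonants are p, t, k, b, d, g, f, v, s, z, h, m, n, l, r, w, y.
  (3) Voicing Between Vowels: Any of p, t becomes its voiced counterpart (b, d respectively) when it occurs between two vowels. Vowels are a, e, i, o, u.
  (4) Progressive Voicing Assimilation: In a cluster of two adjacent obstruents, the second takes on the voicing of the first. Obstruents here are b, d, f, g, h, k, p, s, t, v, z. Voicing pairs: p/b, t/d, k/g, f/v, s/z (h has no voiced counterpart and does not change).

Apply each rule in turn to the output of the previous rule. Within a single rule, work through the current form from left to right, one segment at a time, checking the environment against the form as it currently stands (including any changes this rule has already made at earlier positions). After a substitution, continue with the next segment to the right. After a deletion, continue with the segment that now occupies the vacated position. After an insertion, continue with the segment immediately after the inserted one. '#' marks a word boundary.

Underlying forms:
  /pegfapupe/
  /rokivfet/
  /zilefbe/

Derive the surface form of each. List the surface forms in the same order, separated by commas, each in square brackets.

[pegvabubi], [rokivvet], [zilefpi]

/pegfapupe/:
  (1) Final Vowel Raising: [pegfapupe] → [pegfapupi]
  (2) Preconsonantal h-Deletion: no change — [pegfapupi]
  (3) Voicing Between Vowels: [pegfapupi] → [pegfabubi]
  (4) Progressive Voicing Assimilation: [pegfabubi] → [pegvabubi]
/rokivfet/:
  (1) Final Vowel Raising: no change — [rokivfet]
  (2) Preconsonantal h-Deletion: no change — [rokivfet]
  (3) Voicing Between Vowels: no change — [rokivfet]
  (4) Progressive Voicing Assimilation: [rokivfet] → [rokivvet]
/zilefbe/:
  (1) Final Vowel Raising: [zilefbe] → [zilefbi]
  (2) Preconsonantal h-Deletion: no change — [zilefbi]
  (3) Voicing Between Vowels: no change — [zilefbi]
  (4) Progressive Voicing Assimilation: [zilefbi] → [zilefpi]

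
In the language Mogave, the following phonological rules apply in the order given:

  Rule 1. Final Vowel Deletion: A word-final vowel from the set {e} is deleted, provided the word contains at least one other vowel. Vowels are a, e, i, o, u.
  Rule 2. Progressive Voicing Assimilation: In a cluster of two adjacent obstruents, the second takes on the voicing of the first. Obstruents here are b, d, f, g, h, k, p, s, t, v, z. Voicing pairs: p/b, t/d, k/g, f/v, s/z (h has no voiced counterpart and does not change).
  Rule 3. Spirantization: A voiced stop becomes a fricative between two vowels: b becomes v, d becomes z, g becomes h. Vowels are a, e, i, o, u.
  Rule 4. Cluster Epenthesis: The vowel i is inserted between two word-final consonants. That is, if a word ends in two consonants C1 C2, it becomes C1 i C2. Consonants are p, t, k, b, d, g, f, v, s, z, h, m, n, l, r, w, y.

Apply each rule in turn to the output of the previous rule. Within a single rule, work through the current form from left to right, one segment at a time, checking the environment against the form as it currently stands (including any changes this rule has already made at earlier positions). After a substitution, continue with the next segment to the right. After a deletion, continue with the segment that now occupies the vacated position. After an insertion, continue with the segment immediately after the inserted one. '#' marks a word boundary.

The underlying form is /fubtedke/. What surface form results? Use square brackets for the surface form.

Rule 1 Final Vowel Deletion: [fubtedke] → [fubtedk]
Rule 2 Progressive Voicing Assimilation: [fubtedk] → [fubdedg]
Rule 3 Spirantization: no change — [fubdedg]
Rule 4 Cluster Epenthesis: [fubdedg] → [fubdedig]

[fubdedig]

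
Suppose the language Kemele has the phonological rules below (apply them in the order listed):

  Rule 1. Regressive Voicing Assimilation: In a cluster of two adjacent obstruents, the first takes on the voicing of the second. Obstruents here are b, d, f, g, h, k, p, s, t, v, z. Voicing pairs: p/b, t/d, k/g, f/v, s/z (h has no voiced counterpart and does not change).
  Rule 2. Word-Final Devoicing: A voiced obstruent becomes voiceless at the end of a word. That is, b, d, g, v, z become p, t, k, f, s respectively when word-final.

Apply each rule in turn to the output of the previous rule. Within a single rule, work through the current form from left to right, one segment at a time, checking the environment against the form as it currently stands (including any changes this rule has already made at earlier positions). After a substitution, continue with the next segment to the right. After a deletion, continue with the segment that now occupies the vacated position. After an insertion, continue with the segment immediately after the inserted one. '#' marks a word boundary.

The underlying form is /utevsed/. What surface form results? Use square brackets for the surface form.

Rule 1 Regressive Voicing Assimilation: [utevsed] → [utefsed]
Rule 2 Word-Final Devoicing: [utefsed] → [utefset]

[utefset]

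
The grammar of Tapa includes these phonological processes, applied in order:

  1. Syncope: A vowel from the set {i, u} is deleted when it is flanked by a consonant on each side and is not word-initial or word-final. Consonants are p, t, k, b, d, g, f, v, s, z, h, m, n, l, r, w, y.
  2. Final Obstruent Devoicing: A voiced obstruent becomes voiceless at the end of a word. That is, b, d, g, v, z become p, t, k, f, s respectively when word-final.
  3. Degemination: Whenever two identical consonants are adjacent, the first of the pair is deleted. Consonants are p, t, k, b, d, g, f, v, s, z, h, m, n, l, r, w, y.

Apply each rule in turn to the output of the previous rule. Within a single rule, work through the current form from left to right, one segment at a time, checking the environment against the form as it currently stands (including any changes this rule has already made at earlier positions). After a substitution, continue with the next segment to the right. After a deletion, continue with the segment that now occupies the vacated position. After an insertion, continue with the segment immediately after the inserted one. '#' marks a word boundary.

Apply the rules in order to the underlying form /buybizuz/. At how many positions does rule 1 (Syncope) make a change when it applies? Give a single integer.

3

1 Syncope: [buybizuz] → [bybzz]
2 Final Obstruent Devoicing: [bybzz] → [bybzs]
3 Degemination: no change — [bybzs]
Rule 1 changed 3 position(s).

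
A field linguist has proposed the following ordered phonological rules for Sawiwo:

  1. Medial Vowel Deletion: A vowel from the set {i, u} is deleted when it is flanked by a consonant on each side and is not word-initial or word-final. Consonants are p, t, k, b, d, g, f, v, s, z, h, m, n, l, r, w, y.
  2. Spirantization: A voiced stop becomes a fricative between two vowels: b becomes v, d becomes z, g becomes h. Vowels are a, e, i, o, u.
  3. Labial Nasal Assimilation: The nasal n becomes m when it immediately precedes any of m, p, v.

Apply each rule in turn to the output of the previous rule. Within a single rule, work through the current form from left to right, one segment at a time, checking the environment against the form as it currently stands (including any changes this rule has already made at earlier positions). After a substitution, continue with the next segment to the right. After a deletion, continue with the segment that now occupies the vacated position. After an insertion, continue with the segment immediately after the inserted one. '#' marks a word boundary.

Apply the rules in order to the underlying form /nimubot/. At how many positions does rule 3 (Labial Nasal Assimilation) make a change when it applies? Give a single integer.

1 Medial Vowel Deletion: [nimubot] → [nmbot]
2 Spirantization: no change — [nmbot]
3 Labial Nasal Assimilation: [nmbot] → [mmbot]
Rule 3 changed 1 position(s).

1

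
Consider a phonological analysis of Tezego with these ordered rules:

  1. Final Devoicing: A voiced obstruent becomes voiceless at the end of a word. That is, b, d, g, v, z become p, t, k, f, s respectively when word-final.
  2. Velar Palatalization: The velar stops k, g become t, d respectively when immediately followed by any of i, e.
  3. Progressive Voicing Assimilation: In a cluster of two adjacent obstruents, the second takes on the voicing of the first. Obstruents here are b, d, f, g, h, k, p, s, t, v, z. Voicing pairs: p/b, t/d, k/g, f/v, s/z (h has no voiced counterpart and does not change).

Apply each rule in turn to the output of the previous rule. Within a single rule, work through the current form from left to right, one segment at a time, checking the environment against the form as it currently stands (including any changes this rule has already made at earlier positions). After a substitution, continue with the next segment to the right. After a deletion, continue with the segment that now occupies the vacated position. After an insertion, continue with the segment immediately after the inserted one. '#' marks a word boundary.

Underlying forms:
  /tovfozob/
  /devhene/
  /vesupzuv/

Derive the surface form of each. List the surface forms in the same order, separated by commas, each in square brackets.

/tovfozob/:
  1 Final Devoicing: [tovfozob] → [tovfozop]
  2 Velar Palatalization: no change — [tovfozop]
  3 Progressive Voicing Assimilation: [tovfozop] → [tovvozop]
/devhene/:
  1 Final Devoicing: no change — [devhene]
  2 Velar Palatalization: no change — [devhene]
  3 Progressive Voicing Assimilation: no change — [devhene]
/vesupzuv/:
  1 Final Devoicing: [vesupzuv] → [vesupzuf]
  2 Velar Palatalization: no change — [vesupzuf]
  3 Progressive Voicing Assimilation: [vesupzuf] → [vesupsuf]

[tovvozop], [devhene], [vesupsuf]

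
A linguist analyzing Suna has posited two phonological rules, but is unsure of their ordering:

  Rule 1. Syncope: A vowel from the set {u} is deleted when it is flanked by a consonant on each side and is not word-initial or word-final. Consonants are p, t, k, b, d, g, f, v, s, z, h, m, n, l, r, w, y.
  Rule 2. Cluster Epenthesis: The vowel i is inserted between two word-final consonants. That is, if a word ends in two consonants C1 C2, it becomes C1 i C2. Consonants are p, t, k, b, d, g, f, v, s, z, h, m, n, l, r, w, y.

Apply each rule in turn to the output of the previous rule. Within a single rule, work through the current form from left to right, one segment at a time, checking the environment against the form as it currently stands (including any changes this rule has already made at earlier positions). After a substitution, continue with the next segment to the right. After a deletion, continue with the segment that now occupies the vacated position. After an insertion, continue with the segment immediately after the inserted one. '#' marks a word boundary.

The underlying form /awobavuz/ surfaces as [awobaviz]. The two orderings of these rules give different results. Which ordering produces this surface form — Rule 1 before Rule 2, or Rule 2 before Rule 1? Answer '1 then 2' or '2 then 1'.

1 then 2

Order 1 then 2:
  1 Syncope: [awobavuz] → [awobavz]
  2 Cluster Epenthesis: [awobavz] → [awobaviz]
  result: [awobaviz]
Order 2 then 1:
  2 Cluster Epenthesis: no change — [awobavuz]
  1 Syncope: [awobavuz] → [awobavz]
  result: [awobavz]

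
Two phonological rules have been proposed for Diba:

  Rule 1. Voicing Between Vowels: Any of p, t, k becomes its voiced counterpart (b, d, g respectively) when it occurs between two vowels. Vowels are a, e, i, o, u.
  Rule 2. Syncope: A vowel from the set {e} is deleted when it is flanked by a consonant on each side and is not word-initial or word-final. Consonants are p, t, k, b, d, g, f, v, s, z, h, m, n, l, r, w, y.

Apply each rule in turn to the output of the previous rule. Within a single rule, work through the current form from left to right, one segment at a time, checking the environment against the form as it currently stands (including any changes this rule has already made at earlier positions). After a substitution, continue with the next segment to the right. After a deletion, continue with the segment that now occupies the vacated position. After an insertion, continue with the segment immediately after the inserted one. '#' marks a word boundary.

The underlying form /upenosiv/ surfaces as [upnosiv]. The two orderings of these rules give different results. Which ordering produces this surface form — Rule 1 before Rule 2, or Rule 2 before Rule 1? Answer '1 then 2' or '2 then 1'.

2 then 1

Order 1 then 2:
  1 Voicing Between Vowels: [upenosiv] → [ubenosiv]
  2 Syncope: [ubenosiv] → [ubnosiv]
  result: [ubnosiv]
Order 2 then 1:
  2 Syncope: [upenosiv] → [upnosiv]
  1 Voicing Between Vowels: no change — [upnosiv]
  result: [upnosiv]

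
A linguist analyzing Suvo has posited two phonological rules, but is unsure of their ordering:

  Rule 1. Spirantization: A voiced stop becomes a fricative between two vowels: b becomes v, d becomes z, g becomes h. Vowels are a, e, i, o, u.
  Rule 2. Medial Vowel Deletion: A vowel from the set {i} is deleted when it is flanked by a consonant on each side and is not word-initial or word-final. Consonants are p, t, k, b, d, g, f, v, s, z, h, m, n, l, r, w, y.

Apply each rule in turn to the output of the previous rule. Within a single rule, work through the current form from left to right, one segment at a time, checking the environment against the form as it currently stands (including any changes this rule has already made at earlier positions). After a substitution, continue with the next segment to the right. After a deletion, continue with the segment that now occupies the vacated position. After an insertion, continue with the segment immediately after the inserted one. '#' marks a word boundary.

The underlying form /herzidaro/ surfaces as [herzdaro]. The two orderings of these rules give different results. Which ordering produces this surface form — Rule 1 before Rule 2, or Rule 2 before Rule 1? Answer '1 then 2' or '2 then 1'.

2 then 1

Order 1 then 2:
  1 Spirantization: [herzidaro] → [herzizaro]
  2 Medial Vowel Deletion: [herzizaro] → [herzzaro]
  result: [herzzaro]
Order 2 then 1:
  2 Medial Vowel Deletion: [herzidaro] → [herzdaro]
  1 Spirantization: no change — [herzdaro]
  result: [herzdaro]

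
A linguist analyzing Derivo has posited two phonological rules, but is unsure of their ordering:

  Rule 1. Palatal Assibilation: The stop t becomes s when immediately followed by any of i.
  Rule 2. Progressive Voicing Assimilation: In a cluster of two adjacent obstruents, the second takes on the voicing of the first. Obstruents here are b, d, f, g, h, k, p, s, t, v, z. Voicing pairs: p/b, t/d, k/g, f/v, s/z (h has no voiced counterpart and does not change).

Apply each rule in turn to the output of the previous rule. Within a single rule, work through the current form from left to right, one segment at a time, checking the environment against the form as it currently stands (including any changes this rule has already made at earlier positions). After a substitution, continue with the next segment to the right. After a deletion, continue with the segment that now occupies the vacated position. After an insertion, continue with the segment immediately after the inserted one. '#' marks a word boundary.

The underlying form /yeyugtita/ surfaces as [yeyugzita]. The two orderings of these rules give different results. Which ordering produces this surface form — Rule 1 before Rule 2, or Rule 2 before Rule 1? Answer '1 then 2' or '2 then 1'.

1 then 2

Order 1 then 2:
  1 Palatal Assibilation: [yeyugtita] → [yeyugsita]
  2 Progressive Voicing Assimilation: [yeyugsita] → [yeyugzita]
  result: [yeyugzita]
Order 2 then 1:
  2 Progressive Voicing Assimilation: [yeyugtita] → [yeyugdita]
  1 Palatal Assibilation: no change — [yeyugdita]
  result: [yeyugdita]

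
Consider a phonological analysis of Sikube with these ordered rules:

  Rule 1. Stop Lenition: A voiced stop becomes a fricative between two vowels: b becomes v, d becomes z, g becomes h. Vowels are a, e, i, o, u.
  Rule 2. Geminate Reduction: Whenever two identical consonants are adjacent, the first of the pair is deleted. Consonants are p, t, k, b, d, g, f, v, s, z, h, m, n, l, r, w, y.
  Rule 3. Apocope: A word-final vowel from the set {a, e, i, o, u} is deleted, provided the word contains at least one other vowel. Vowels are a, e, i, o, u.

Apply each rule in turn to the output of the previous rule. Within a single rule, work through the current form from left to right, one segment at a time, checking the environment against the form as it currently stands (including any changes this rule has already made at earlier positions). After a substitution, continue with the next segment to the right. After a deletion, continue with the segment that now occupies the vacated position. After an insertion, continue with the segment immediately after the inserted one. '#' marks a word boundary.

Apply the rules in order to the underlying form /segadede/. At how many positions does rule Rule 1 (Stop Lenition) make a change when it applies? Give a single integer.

3

Rule 1 Stop Lenition: [segadede] → [sehazeze]
Rule 2 Geminate Reduction: no change — [sehazeze]
Rule 3 Apocope: [sehazeze] → [sehazez]
Rule Rule 1 changed 3 position(s).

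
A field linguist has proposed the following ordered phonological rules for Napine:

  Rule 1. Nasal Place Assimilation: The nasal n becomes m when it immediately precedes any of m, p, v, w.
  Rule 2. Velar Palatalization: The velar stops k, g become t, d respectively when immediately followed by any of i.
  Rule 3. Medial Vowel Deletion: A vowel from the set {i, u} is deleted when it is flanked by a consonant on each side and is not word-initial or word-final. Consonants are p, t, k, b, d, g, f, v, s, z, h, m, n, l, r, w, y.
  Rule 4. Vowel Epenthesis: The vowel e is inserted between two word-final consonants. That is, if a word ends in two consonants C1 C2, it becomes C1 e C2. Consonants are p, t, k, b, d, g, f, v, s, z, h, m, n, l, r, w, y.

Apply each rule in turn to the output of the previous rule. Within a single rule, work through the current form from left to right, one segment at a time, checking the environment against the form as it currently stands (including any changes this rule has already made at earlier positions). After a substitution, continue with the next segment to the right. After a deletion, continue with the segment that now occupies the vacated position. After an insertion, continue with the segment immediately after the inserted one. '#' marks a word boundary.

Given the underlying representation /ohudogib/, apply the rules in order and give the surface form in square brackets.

[ohdodeb]

Rule 1 Nasal Place Assimilation: no change — [ohudogib]
Rule 2 Velar Palatalization: [ohudogib] → [ohudodib]
Rule 3 Medial Vowel Deletion: [ohudodib] → [ohdodb]
Rule 4 Vowel Epenthesis: [ohdodb] → [ohdodeb]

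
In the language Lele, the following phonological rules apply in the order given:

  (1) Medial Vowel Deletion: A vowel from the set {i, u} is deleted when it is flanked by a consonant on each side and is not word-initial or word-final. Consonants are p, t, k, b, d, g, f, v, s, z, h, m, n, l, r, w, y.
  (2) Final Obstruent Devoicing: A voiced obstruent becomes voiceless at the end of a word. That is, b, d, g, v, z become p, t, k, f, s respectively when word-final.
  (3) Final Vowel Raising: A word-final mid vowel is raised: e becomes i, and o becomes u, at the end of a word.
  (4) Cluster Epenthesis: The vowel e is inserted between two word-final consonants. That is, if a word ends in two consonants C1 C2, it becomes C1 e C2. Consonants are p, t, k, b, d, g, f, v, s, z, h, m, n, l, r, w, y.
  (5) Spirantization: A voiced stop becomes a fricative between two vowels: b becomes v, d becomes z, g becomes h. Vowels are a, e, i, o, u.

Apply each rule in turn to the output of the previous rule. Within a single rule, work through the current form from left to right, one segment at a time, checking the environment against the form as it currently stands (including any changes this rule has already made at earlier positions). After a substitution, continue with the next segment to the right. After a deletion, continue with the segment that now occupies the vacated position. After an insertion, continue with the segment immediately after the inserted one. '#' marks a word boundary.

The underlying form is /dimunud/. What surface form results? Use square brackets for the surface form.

(1) Medial Vowel Deletion: [dimunud] → [dmnd]
(2) Final Obstruent Devoicing: [dmnd] → [dmnt]
(3) Final Vowel Raising: no change — [dmnt]
(4) Cluster Epenthesis: [dmnt] → [dmnet]
(5) Spirantization: no change — [dmnet]

[dmnet]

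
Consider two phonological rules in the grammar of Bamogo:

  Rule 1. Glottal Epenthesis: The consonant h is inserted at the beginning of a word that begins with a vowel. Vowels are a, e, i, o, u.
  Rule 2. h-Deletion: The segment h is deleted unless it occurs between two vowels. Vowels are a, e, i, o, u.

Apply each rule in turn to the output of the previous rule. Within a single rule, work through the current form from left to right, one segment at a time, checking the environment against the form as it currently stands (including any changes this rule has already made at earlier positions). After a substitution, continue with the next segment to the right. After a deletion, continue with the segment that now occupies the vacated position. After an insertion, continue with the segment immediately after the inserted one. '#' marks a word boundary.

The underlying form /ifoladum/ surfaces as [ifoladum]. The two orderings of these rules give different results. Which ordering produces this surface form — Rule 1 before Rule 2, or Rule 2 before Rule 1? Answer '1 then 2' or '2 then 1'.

Order 1 then 2:
  1 Glottal Epenthesis: [ifoladum] → [hifoladum]
  2 h-Deletion: [hifoladum] → [ifoladum]
  result: [ifoladum]
Order 2 then 1:
  2 h-Deletion: no change — [ifoladum]
  1 Glottal Epenthesis: [ifoladum] → [hifoladum]
  result: [hifoladum]

1 then 2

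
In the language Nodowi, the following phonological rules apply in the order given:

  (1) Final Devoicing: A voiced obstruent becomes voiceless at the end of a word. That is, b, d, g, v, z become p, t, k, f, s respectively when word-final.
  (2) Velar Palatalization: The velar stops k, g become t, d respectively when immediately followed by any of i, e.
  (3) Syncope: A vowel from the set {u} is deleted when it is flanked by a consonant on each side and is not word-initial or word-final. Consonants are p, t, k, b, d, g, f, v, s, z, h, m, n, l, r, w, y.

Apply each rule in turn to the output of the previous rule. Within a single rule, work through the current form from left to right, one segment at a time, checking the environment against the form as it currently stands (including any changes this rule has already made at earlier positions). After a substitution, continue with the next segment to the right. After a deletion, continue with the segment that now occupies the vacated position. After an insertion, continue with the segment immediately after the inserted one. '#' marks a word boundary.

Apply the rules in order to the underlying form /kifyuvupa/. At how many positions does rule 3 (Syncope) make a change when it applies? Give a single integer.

2

(1) Final Devoicing: no change — [kifyuvupa]
(2) Velar Palatalization: [kifyuvupa] → [tifyuvupa]
(3) Syncope: [tifyuvupa] → [tifyvpa]
Rule 3 changed 2 position(s).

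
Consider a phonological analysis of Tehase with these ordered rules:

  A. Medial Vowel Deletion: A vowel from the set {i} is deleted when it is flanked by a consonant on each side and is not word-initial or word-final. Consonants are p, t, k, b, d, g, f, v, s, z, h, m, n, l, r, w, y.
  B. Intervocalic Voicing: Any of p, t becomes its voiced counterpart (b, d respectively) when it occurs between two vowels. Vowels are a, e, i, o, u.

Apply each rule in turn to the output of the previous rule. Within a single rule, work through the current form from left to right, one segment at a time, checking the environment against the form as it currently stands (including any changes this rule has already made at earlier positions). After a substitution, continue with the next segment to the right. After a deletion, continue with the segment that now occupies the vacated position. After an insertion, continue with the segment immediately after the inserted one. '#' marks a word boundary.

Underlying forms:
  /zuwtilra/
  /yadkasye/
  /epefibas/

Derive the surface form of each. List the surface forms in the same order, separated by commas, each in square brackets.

/zuwtilra/:
  A Medial Vowel Deletion: [zuwtilra] → [zuwtlra]
  B Intervocalic Voicing: no change — [zuwtlra]
/yadkasye/:
  A Medial Vowel Deletion: no change — [yadkasye]
  B Intervocalic Voicing: no change — [yadkasye]
/epefibas/:
  A Medial Vowel Deletion: [epefibas] → [epefbas]
  B Intervocalic Voicing: [epefbas] → [ebefbas]

[zuwtlra], [yadkasye], [ebefbas]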